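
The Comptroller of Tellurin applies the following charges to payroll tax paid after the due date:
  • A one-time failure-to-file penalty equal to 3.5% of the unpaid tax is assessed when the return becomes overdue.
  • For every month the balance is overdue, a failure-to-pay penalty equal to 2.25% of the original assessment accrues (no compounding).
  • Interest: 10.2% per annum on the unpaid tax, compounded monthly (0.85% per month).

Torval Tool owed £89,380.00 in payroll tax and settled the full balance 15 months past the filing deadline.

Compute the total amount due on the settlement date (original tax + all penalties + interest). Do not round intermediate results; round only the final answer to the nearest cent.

Failure-to-file penalty: 3.5% × £89,380.00 = £3,128.30
Failure-to-pay penalty = 2.25% × £89,380.00 × 15 mo = £30,165.75
Interest: £89,380.00 × ((1 + 0.0085)^15 − 1) = £89,380.00 × 0.1353729… = £12,099.6331…
Total = £89,380.00 + £33,294.0500 + £12,099.6331… = £134,773.68

£134,773.68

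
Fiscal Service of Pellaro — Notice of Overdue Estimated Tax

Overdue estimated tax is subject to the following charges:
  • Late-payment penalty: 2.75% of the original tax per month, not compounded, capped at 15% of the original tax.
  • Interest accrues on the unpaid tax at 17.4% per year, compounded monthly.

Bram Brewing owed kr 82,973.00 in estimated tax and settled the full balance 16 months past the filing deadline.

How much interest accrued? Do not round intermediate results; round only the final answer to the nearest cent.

kr 21,491.71

Interest (17.4%/yr ÷ 12 = 1.45%/month): kr 82,973.00 × ((1 + 0.0145)^16 − 1) = kr 21,491.7128…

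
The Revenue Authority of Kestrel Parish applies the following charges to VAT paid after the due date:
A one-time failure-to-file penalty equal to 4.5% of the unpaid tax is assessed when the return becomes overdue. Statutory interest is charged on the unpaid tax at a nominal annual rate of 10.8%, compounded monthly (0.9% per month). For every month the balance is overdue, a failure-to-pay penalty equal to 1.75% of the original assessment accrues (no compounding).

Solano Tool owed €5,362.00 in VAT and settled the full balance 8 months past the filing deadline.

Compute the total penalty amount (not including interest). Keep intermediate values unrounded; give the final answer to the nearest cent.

Failure-to-file penalty: 4.5% × €5,362.00 = €241.29
Failure-to-pay penalty: 8 × 1.75% × €5,362.00 = €750.68
Total penalty = €241.29 + €750.68 = €991.97

€991.97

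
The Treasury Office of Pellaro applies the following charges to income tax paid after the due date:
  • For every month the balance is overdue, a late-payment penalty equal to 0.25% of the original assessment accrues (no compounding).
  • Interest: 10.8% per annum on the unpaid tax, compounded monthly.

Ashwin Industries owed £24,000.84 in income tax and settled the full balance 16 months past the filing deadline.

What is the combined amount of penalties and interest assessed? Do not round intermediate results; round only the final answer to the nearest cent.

£4,659.53

Late-payment penalty = 0.25% × £24,000.84 × 16 mo = £960.03…
Interest (10.8%/yr ÷ 12 = 0.9%/month): £24,000.84 × ((1 + 0.009)^16 − 1) = £3,699.5001…
Penalties + interest = £960.0336 + £3,699.5001… = £4,659.53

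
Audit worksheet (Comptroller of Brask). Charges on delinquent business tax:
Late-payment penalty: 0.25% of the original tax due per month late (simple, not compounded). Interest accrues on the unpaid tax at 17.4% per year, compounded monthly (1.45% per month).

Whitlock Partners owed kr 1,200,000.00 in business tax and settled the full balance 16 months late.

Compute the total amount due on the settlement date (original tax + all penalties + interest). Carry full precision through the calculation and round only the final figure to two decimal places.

kr 1,558,824.67

Late-payment penalty = 0.25% × kr 1,200,000.00 × 16 mo = kr 48,000.00
Interest: kr 1,200,000.00 × ((1 + 0.0145)^16 − 1) = kr 1,200,000.00 × 0.2590206… = kr 310,824.6708…
Total = kr 1,200,000.00 + kr 48,000.0000 + kr 310,824.6708… = kr 1,558,824.67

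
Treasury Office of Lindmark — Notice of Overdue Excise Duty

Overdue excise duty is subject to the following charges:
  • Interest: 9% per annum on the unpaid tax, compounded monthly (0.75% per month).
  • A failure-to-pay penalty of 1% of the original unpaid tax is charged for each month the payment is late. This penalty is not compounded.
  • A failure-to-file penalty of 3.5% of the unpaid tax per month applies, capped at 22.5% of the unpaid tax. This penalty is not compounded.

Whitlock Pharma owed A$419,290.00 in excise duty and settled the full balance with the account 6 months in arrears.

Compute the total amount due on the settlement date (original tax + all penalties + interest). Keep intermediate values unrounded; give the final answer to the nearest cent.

Failure-to-file: 6 × 3.5% × A$419,290.00 = A$88,050.90 (under the 22.5% cap)
Failure-to-pay penalty = 1% × A$419,290.00 × 6 mo = A$25,157.40
Interest: A$419,290.00 × ((1 + 0.0075)^6 − 1) = A$419,290.00 × 0.0458522… = A$19,225.3837…
Total = A$419,290.00 + A$113,208.3000 + A$19,225.3837… = A$551,723.68

A$551,723.68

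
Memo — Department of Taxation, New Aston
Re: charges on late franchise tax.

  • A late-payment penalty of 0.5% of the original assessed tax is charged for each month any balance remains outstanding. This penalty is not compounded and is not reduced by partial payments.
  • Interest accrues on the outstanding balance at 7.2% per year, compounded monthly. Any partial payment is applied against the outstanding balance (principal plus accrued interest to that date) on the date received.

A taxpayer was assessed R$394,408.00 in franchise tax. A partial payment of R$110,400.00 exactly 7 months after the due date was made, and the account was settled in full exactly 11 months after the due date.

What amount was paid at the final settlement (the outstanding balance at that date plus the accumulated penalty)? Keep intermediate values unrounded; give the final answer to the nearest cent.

Monthly rate = 7.2% ÷ 12 = 0.6%
Balance at month 7: R$394,408.0000 × (1 + 0.006)^7 = R$411,274.3081…
After R$110,400.00 payment: R$411,274.3081… − R$110,400.00 = R$300,874.3081…
Balance at month 11: R$300,874.3081… × (1 + 0.006)^4 = R$308,160.5407…
Penalty: 11 × 0.5% × R$394,408.00 = R$21,692.44
Final settlement = outstanding balance + penalty = R$308,160.5407… + R$21,692.44 = R$329,852.98

R$329,852.98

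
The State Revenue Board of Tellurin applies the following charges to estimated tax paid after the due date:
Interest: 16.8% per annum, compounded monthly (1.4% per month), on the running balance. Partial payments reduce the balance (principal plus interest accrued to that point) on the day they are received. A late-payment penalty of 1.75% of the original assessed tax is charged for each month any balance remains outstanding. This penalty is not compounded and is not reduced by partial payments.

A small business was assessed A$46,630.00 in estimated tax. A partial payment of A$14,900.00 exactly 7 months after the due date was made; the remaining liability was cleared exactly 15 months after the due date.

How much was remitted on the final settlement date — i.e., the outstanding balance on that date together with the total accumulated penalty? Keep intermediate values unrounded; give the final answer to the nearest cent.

Balance at month 7: A$46,630.0000 × (1 + 0.014)^7 = A$51,396.2107…
After A$14,900.00 payment: A$51,396.2107… − A$14,900.00 = A$36,496.2107…
Balance at month 15: A$36,496.2107… × (1 + 0.014)^8 = A$40,789.7849…
Penalty: 15 × 1.75% × A$46,630.00 = A$12,240.38…
Final settlement = outstanding balance + penalty = A$40,789.7849… + A$12,240.38… = A$53,030.16

A$53,030.16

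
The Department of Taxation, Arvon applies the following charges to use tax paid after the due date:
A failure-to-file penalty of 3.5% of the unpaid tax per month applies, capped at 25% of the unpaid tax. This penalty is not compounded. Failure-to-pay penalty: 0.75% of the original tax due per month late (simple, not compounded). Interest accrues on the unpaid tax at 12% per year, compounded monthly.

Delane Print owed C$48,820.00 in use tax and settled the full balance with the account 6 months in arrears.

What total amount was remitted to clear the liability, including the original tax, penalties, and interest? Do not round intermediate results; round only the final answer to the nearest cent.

C$64,272.51

Failure-to-file: 6 × 3.5% × C$48,820.00 = C$10,252.20 (under the 25% cap)
Failure-to-pay penalty: 6 × 0.75% × C$48,820.00 = C$2,196.90
Interest (12%/yr ÷ 12 = 1%/month): C$48,820.00 × ((1 + 0.01)^6 − 1) = C$3,003.4138…
Total = C$48,820.00 + C$12,449.1000 + C$3,003.4138… = C$64,272.51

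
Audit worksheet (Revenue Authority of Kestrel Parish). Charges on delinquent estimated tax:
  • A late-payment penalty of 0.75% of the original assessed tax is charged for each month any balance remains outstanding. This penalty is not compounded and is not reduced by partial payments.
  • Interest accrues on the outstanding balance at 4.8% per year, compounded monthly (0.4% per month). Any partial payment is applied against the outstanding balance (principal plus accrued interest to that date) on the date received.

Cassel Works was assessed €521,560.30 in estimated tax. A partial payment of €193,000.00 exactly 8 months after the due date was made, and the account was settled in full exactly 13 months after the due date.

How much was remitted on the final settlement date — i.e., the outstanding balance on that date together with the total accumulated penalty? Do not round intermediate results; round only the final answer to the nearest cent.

€403,303.11

Balance at month 8: €521,560.3000 × (1 + 0.004)^8 = €538,485.7673…
After €193,000.00 payment: €538,485.7673… − €193,000.00 = €345,485.7673…
Balance at month 13: €345,485.7673… × (1 + 0.004)^5 = €352,450.9819…
Penalty: 13 × 0.75% × €521,560.30 = €50,852.13…
Final settlement = outstanding balance + penalty = €352,450.9819… + €50,852.13… = €403,303.11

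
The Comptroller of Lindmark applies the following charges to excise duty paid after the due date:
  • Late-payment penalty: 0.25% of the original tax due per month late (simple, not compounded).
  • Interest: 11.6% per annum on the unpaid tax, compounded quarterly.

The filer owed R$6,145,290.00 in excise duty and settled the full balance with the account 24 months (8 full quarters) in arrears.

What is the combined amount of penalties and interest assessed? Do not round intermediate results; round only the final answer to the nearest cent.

Late-payment penalty: 24 × 0.25% × R$6,145,290.00 = R$368,717.40
Interest (11.6%/yr ÷ 4 = 2.9%/quarter): R$6,145,290.00 × ((1 + 0.029)^8 − 1) = R$1,579,121.1208…
Penalties + interest = R$368,717.4000 + R$1,579,121.1208… = R$1,947,838.52

R$1,947,838.52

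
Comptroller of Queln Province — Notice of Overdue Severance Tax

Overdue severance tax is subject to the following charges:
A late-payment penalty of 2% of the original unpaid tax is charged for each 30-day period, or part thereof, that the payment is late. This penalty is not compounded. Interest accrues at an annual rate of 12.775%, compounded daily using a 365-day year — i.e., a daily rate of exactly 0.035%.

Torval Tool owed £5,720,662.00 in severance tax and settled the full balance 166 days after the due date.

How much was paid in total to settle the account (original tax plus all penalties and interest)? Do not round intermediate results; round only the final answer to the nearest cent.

£6,749,295.37

Penalty periods: ⌈166/30⌉ = 6; penalty = 6 × 2% × £5,720,662.00 = £686,479.44
Interest: £5,720,662.00 × ((1 + 0.00035)^166 − 1) = £5,720,662.00 × 0.05981020… = £342,153.9346…
Total = £5,720,662.00 + £686,479.4400 + £342,153.9346… = £6,749,295.37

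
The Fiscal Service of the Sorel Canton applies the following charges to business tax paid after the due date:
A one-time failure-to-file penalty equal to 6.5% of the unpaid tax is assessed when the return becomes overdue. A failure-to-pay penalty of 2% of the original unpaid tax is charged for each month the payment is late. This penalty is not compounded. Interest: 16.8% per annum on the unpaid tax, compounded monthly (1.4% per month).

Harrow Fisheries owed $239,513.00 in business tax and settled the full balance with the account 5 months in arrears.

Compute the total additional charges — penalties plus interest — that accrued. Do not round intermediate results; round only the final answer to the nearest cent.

$56,761.62

Failure-to-file penalty: 6.5% × $239,513.00 = $15,568.35…
Failure-to-pay penalty: 5 × 2% × $239,513.00 = $23,951.30
Interest: $239,513.00 × ((1 + 0.014)^5 − 1) = $239,513.00 × 0.0719876… = $17,241.9739…
Penalties + interest = $39,519.6450 + $17,241.9739… = $56,761.62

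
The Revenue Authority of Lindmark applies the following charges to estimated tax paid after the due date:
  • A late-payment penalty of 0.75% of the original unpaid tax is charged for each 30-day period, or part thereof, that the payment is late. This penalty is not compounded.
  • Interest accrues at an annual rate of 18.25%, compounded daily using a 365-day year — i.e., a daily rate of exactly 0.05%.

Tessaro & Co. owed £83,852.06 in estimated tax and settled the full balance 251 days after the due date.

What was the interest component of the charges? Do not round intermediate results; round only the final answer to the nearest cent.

£11,209.31

Interest: £83,852.06 × ((1 + 0.0005)^251 − 1) = £83,852.06 × 0.13367961… = £11,209.3108…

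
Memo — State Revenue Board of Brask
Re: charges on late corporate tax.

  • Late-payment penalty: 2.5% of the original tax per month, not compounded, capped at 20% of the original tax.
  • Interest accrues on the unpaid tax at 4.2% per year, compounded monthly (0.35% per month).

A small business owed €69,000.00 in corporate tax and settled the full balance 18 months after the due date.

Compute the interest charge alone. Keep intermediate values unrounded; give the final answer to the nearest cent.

Interest: €69,000.00 × ((1 + 0.0035)^18 − 1) = €69,000.00 × 0.0649097… = €4,478.7693…

€4,478.77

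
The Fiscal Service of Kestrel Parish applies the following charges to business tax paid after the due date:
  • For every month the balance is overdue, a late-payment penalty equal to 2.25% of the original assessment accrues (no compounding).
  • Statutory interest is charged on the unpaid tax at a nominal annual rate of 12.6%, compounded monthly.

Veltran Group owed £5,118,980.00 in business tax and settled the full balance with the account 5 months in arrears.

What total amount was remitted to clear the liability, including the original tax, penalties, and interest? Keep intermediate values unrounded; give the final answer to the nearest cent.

Late-payment penalty: 5 × 2.25% × £5,118,980.00 = £575,885.25
Interest (12.6%/yr ÷ 12 = 1.05%/month): £5,118,980.00 × ((1 + 0.0105)^5 − 1) = £274,449.6958…
Total = £5,118,980.00 + £575,885.2500 + £274,449.6958… = £5,969,314.95

£5,969,314.95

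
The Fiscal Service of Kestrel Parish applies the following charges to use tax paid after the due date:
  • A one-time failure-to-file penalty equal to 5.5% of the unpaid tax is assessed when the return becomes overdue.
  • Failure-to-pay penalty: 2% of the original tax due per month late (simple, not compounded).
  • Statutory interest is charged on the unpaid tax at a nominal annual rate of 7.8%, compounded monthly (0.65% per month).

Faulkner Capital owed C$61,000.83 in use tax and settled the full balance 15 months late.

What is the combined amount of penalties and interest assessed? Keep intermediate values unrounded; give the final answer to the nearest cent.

Failure-to-file penalty: 5.5% × C$61,000.83 = C$3,355.05…
Failure-to-pay penalty: 15 × 2% × C$61,000.83 = C$18,300.25…
Interest: C$61,000.83 × ((1 + 0.0065)^15 − 1) = C$61,000.83 × 0.1020637… = C$6,225.9690…
Penalties + interest = C$21,655.2947… + C$6,225.9690… = C$27,881.26

C$27,881.26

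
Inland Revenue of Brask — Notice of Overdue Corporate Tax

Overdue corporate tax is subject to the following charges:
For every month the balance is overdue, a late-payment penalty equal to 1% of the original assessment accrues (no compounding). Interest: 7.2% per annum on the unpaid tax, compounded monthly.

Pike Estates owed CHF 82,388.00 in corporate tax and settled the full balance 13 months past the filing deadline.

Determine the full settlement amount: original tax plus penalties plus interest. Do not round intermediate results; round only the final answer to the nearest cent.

Late-payment penalty = 1% × CHF 82,388.00 × 13 mo = CHF 10,710.44
Interest (7.2%/yr ÷ 12 = 0.6%/month): CHF 82,388.00 × ((1 + 0.006)^13 − 1) = CHF 6,662.7763…
Total = CHF 82,388.00 + CHF 10,710.4400 + CHF 6,662.7763… = CHF 99,761.22

CHF 99,761.22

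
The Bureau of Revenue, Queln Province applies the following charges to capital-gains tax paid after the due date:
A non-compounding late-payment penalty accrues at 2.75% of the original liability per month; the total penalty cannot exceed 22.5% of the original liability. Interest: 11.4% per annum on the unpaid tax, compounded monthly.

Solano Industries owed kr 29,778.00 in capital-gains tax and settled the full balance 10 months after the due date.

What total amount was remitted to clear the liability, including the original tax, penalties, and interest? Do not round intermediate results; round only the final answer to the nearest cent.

Penalty (uncapped): 10 × 2.75% × kr 29,778.00 = kr 8,188.95; cap = 22.5% × kr 29,778.00 = kr 6,700.05 → penalty = kr 6,700.05
Interest (11.4%/yr ÷ 12 = 0.95%/month): kr 29,778.00 × ((1 + 0.0095)^10 − 1) = kr 2,952.9611…
Total = kr 29,778.00 + kr 6,700.0500 + kr 2,952.9611… = kr 39,431.01

kr 39,431.01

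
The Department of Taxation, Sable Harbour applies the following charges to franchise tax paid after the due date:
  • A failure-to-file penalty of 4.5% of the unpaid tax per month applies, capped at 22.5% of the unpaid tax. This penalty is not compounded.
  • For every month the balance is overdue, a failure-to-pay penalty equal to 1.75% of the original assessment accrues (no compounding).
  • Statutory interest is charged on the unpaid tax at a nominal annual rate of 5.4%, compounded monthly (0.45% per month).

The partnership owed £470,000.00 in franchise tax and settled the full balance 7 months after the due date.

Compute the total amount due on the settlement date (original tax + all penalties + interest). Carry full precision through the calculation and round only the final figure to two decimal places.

Failure-to-file: 7 × 4.5% × £470,000.00 = £148,050.00, capped at 22.5% × £470,000.00 = £105,750.00
Failure-to-pay penalty: 7 × 1.75% × £470,000.00 = £57,575.00
Interest: £470,000.00 × ((1 + 0.0045)^7 − 1) = £470,000.00 × 0.0319285… = £15,006.3733…
Total = £470,000.00 + £163,325.0000 + £15,006.3733… = £648,331.37

£648,331.37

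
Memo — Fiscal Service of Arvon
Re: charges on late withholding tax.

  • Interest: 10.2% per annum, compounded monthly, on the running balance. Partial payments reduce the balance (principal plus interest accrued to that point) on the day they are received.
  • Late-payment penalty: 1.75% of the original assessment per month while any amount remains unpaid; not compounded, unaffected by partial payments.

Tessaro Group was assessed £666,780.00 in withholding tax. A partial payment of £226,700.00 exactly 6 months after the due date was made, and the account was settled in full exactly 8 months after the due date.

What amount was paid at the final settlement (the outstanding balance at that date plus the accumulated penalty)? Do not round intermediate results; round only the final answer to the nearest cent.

Monthly rate = 10.2% ÷ 12 = 0.85%
Balance at month 6: £666,780.0000 × (1 + 0.0085)^6 = £701,516.6449…
After £226,700.00 payment: £701,516.6449… − £226,700.00 = £474,816.6449…
Balance at month 8: £474,816.6449… × (1 + 0.0085)^2 = £482,922.8334…
Penalty: 8 × 1.75% × £666,780.00 = £93,349.20
Final settlement = outstanding balance + penalty = £482,922.8334… + £93,349.20 = £576,272.03

£576,272.03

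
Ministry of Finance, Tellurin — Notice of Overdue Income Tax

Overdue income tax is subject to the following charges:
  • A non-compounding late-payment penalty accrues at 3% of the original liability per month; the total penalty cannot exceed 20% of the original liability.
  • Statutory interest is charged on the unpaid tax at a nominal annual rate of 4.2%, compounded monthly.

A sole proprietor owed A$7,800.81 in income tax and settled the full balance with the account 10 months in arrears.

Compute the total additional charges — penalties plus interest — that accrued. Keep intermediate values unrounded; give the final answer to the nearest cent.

Penalty (uncapped): 10 × 3% × A$7,800.81 = A$2,340.24…; cap = 20% × A$7,800.81 = A$1,560.16… → penalty = A$1,560.16…
Interest (4.2%/yr ÷ 12 = 0.35%/month): A$7,800.81 × ((1 + 0.0035)^10 − 1) = A$277.3689…
Penalties + interest = A$1,560.1620 + A$277.3689… = A$1,837.53

A$1,837.53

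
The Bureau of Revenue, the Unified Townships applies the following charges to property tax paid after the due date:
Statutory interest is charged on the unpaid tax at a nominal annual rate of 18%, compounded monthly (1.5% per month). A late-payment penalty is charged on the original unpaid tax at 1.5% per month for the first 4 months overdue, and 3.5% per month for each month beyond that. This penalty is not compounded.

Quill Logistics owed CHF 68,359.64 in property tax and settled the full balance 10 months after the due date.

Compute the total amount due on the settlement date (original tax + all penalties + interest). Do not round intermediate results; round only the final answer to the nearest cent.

CHF 97,791.26

Penalty, months 1–4: 4 × 1.5% × CHF 68,359.64 = CHF 4,101.58…
Penalty, months 5–10: 6 × 3.5% × CHF 68,359.64 = CHF 14,355.52…
Interest: CHF 68,359.64 × ((1 + 0.015)^10 − 1) = CHF 68,359.64 × 0.1605408… = CHF 10,974.5130…
Total = CHF 68,359.64 + CHF 18,457.1028 + CHF 10,974.5130… = CHF 97,791.26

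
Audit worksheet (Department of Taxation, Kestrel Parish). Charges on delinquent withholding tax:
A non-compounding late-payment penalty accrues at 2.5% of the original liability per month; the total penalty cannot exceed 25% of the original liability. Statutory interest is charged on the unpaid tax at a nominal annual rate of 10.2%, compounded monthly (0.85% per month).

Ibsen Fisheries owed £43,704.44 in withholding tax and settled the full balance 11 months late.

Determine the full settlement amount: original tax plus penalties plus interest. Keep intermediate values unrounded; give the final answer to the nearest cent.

Penalty (uncapped): 11 × 2.5% × £43,704.44 = £12,018.72…; cap = 25% × £43,704.44 = £10,926.11 → penalty = £10,926.11
Interest: £43,704.44 × ((1 + 0.0085)^11 − 1) = £43,704.44 × 0.0975768… = £4,264.5404…
Total = £43,704.44 + £10,926.1100 + £4,264.5404… = £58,895.09

£58,895.09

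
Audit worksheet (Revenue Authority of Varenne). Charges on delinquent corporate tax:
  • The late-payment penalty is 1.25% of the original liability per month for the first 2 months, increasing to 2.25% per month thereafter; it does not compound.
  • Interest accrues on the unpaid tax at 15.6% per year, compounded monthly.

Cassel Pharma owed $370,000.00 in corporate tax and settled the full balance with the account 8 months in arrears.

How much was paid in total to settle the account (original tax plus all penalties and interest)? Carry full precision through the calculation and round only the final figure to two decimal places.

Penalty, months 1–2: 2 × 1.25% × $370,000.00 = $9,250.00
Penalty, months 3–8: 6 × 2.25% × $370,000.00 = $49,950.00
Interest (15.6%/yr ÷ 12 = 1.3%/month): $370,000.00 × ((1 + 0.013)^8 − 1) = $40,277.1093…
Total = $370,000.00 + $59,200.0000 + $40,277.1093… = $469,477.11

$469,477.11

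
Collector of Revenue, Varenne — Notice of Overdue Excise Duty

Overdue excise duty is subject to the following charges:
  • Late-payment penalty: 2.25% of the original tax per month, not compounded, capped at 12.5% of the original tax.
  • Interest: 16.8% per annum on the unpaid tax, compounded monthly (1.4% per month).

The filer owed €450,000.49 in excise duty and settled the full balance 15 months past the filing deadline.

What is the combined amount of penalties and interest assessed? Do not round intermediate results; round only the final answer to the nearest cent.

Penalty (uncapped): 15 × 2.25% × €450,000.49 = €151,875.17…; cap = 12.5% × €450,000.49 = €56,250.06… → penalty = €56,250.06…
Interest: €450,000.49 × ((1 + 0.014)^15 − 1) = €450,000.49 × 0.2318826… = €104,347.2887…
Penalties + interest = €56,250.0613… + €104,347.2887… = €160,597.35

€160,597.35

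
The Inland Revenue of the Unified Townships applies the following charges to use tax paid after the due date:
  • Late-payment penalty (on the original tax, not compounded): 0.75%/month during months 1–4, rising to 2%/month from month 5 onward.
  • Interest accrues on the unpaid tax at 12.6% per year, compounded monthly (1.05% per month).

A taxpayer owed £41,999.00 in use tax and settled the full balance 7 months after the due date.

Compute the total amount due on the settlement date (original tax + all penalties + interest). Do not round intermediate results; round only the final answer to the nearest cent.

Penalty, months 1–4: 4 × 0.75% × £41,999.00 = £1,259.97
Penalty, months 5–7: 3 × 2% × £41,999.00 = £2,519.94
Interest: £41,999.00 × ((1 + 0.0105)^7 − 1) = £41,999.00 × 0.0758562… = £3,185.8843…
Total = £41,999.00 + £3,779.9100 + £3,185.8843… = £48,964.79

£48,964.79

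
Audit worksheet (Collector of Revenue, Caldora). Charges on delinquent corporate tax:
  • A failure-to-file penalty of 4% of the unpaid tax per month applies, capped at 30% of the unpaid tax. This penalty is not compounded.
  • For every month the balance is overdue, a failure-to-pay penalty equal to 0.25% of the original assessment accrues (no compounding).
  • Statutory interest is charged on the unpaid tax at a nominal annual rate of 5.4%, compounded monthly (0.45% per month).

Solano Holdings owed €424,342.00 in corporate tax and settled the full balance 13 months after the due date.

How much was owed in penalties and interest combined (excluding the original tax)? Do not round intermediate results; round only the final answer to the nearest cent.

Failure-to-file: 13 × 4% × €424,342.00 = €220,657.84, capped at 30% × €424,342.00 = €127,302.60
Failure-to-pay penalty: 13 × 0.25% × €424,342.00 = €13,791.12…
Interest: €424,342.00 × ((1 + 0.0045)^13 − 1) = €424,342.00 × 0.0601059… = €25,505.4397…
Penalties + interest = €141,093.7150 + €25,505.4397… = €166,599.15

€166,599.15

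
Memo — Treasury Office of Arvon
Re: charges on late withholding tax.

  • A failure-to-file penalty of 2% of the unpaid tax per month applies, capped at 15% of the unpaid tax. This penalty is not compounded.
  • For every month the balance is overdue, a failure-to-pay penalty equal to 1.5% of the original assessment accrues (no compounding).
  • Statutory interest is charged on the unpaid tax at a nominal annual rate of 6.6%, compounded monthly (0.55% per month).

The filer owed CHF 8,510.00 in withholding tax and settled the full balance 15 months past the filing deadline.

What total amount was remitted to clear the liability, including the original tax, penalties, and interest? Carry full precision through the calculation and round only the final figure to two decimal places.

CHF 12,431.01

Failure-to-file: 15 × 2% × CHF 8,510.00 = CHF 2,553.00, capped at 15% × CHF 8,510.00 = CHF 1,276.50
Failure-to-pay penalty: 15 × 1.5% × CHF 8,510.00 = CHF 1,914.75
Interest: CHF 8,510.00 × ((1 + 0.0055)^15 − 1) = CHF 8,510.00 × 0.0857532… = CHF 729.7599…
Total = CHF 8,510.00 + CHF 3,191.2500 + CHF 729.7599… = CHF 12,431.01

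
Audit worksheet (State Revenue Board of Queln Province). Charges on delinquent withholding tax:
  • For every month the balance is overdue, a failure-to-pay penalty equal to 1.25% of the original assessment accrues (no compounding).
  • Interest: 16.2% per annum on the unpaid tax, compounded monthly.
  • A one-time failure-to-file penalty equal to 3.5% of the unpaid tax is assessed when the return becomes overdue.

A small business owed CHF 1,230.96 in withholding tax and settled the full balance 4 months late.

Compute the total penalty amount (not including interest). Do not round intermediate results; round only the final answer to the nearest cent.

CHF 104.63

Failure-to-file penalty: 3.5% × CHF 1,230.96 = CHF 43.08…
Failure-to-pay penalty: 4 × 1.25% × CHF 1,230.96 = CHF 61.55…
Total penalty = CHF 43.08… + CHF 61.55… = CHF 104.63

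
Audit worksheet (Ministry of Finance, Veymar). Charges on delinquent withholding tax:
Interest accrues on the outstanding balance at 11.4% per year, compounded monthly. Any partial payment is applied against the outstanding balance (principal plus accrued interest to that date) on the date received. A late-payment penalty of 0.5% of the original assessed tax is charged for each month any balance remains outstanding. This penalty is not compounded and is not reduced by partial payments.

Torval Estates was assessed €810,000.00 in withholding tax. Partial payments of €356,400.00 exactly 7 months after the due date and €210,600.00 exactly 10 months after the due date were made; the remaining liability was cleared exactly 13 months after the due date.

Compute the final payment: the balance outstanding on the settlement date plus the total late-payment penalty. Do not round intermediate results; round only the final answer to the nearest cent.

€374,727.68

Monthly rate = 11.4% ÷ 12 = 0.95%
Balance at month 7: €810,000.0000 × (1 + 0.0095)^7 = €865,424.6913…
After €356,400.00 payment: €865,424.6913… − €356,400.00 = €509,024.6913…
Balance at month 10: €509,024.6913… × (1 + 0.0095)^3 = €523,670.1499…
After €210,600.00 payment: €523,670.1499… − €210,600.00 = €313,070.1499…
Balance at month 13: €313,070.1499… × (1 + 0.0095)^3 = €322,077.6813…
Penalty: 13 × 0.5% × €810,000.00 = €52,650.00
Final settlement = outstanding balance + penalty = €322,077.6813… + €52,650.00 = €374,727.68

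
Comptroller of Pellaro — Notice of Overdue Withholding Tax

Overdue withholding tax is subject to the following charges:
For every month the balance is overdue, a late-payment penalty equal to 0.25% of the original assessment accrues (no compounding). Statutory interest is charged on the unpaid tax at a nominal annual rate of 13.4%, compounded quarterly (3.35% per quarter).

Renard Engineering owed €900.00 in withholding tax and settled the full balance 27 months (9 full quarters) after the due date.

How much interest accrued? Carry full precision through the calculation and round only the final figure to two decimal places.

Interest: €900.00 × ((1 + 0.0335)^9 − 1) = €900.00 × 0.3452231… = €310.7008…

€310.70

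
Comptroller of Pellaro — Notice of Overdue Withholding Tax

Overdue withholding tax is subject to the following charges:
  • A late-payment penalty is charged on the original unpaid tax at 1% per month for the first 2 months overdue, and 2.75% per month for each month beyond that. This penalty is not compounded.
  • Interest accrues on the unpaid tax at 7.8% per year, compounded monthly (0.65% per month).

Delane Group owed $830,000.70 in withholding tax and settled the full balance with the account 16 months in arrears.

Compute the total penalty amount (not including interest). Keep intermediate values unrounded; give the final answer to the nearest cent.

Penalty, months 1–2: 2 × 1% × $830,000.70 = $16,600.01…
Penalty, months 3–16: 14 × 2.75% × $830,000.70 = $319,550.27…
Total penalty = $16,600.01… + $319,550.27… = $336,150.28

$336,150.28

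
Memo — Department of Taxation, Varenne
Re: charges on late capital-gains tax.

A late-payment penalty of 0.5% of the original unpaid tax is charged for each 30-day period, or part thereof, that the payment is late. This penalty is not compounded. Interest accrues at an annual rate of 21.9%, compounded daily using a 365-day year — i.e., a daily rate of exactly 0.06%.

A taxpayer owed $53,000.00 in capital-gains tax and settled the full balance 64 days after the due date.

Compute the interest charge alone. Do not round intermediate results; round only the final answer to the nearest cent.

$2,074.15

Interest: $53,000.00 × ((1 + 0.0006)^64 − 1) = $53,000.00 × 0.03913484… = $2,074.1466…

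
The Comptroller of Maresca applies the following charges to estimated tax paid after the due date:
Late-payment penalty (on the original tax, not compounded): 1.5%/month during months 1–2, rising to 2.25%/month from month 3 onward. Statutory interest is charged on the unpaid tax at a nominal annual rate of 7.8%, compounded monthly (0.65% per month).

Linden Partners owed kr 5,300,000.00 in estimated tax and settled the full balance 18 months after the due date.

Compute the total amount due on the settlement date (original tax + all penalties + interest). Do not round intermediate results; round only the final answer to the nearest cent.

kr 8,022,577.71

Penalty, months 1–2: 2 × 1.5% × kr 5,300,000.00 = kr 159,000.00
Penalty, months 3–18: 16 × 2.25% × kr 5,300,000.00 = kr 1,908,000.00
Interest: kr 5,300,000.00 × ((1 + 0.0065)^18 − 1) = kr 5,300,000.00 × 0.1236939… = kr 655,577.7077…
Total = kr 5,300,000.00 + kr 2,067,000.0000 + kr 655,577.7077… = kr 8,022,577.71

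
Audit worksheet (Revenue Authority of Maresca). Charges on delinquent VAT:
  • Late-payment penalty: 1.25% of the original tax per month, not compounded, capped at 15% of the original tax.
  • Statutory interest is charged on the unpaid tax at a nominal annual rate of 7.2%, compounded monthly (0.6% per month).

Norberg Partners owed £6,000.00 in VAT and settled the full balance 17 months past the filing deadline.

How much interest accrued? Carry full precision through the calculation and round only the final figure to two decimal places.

Interest: £6,000.00 × ((1 + 0.006)^17 − 1) = £6,000.00 × 0.1070460… = £642.2761…

£642.28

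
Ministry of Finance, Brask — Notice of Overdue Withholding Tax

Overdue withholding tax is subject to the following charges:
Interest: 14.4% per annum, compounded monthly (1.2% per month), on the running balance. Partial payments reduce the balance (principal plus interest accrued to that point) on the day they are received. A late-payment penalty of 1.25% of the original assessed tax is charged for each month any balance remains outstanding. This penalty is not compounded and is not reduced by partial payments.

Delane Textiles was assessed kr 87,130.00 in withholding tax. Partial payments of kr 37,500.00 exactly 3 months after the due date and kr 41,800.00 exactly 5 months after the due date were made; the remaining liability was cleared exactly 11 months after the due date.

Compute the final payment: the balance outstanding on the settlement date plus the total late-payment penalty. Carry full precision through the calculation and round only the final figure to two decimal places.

kr 25,170.82

Balance at month 3: kr 87,130.0000 × (1 + 0.012)^3 = kr 90,304.4707…
After kr 37,500.00 payment: kr 90,304.4707… − kr 37,500.00 = kr 52,804.4707…
Balance at month 5: kr 52,804.4707… × (1 + 0.012)^2 = kr 54,079.3819…
After kr 41,800.00 payment: kr 54,079.3819… − kr 41,800.00 = kr 12,279.3819…
Balance at month 11: kr 12,279.3819… × (1 + 0.012)^6 = kr 13,190.4490…
Penalty: 11 × 1.25% × kr 87,130.00 = kr 11,980.38…
Final settlement = outstanding balance + penalty = kr 13,190.4490… + kr 11,980.38… = kr 25,170.82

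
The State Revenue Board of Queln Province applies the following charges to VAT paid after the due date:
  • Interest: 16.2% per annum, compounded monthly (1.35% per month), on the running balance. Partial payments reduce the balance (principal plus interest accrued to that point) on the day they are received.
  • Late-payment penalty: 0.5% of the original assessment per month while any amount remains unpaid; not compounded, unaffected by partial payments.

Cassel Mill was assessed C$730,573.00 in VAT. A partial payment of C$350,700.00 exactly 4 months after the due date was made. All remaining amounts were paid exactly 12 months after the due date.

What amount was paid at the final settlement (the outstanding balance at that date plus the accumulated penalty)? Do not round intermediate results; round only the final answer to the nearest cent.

C$511,541.26

Balance at month 4: C$730,573.0000 × (1 + 0.0135)^4 = C$770,830.0378…
After C$350,700.00 payment: C$770,830.0378… − C$350,700.00 = C$420,130.0378…
Balance at month 12: C$420,130.0378… × (1 + 0.0135)^8 = C$467,706.8788…
Penalty: 12 × 0.5% × C$730,573.00 = C$43,834.38
Final settlement = outstanding balance + penalty = C$467,706.8788… + C$43,834.38 = C$511,541.26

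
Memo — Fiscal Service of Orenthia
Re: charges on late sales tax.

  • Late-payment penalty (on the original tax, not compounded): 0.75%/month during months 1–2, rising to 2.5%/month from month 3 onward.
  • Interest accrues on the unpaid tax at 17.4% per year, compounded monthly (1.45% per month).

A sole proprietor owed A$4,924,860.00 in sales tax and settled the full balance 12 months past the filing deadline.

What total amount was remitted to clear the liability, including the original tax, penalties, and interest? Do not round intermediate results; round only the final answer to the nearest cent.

A$7,158,626.76

Penalty, months 1–2: 2 × 0.75% × A$4,924,860.00 = A$73,872.90
Penalty, months 3–12: 10 × 2.5% × A$4,924,860.00 = A$1,231,215.00
Interest: A$4,924,860.00 × ((1 + 0.0145)^12 − 1) = A$4,924,860.00 × 0.1885696… = A$928,678.8574…
Total = A$4,924,860.00 + A$1,305,087.9000 + A$928,678.8574… = A$7,158,626.76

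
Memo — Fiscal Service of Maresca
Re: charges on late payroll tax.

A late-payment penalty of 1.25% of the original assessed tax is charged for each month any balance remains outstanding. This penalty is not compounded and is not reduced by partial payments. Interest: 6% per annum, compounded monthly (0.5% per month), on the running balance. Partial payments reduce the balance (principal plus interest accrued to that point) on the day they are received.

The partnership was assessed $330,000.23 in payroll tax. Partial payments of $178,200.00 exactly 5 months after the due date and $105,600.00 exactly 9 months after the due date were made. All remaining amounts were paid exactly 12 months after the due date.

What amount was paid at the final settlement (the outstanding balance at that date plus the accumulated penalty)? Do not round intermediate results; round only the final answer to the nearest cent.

$108,130.68

Balance at month 5: $330,000.2300 × (1 + 0.005)^5 = $338,333.1493…
After $178,200.00 payment: $338,333.1493… − $178,200.00 = $160,133.1493…
Balance at month 9: $160,133.1493… × (1 + 0.005)^4 = $163,359.9125…
After $105,600.00 payment: $163,359.9125… − $105,600.00 = $57,759.9125…
Balance at month 12: $57,759.9125… × (1 + 0.005)^3 = $58,630.6504…
Penalty: 12 × 1.25% × $330,000.23 = $49,500.03…
Final settlement = outstanding balance + penalty = $58,630.6504… + $49,500.03… = $108,130.68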